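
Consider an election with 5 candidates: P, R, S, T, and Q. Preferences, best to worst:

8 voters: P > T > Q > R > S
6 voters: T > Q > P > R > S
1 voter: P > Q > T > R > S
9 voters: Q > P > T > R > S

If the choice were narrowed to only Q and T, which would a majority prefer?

Voters preferring Q to T: 10; preferring T to Q: 14.
T wins the head-to-head.

T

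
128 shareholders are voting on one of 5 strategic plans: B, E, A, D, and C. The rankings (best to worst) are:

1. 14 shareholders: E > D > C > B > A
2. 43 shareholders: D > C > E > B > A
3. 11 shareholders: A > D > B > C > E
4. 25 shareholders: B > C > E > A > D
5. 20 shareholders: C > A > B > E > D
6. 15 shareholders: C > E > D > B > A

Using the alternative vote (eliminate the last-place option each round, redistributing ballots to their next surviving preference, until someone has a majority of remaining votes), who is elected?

D

Round 1: B 25, E 14, A 11, D 43, C 35. Eliminate A.
Round 2: B 25, E 14, D 54, C 35. Eliminate E.
Round 3: B 25, D 68, C 35. D has a majority.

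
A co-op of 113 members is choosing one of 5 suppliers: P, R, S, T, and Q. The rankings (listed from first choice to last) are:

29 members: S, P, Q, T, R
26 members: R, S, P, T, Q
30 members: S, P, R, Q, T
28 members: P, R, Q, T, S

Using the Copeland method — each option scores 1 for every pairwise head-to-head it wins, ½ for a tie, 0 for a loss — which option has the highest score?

S

P: beats R, T, and Q; loses to S → score 3.
R: beats T and Q; loses to P and S → score 2.
S: beats P, R, T, and Q → score 4.
T: loses to P, R, S, and Q → score 0.
Q: beats T; loses to P, R, and S → score 1.
S has the best pairwise record.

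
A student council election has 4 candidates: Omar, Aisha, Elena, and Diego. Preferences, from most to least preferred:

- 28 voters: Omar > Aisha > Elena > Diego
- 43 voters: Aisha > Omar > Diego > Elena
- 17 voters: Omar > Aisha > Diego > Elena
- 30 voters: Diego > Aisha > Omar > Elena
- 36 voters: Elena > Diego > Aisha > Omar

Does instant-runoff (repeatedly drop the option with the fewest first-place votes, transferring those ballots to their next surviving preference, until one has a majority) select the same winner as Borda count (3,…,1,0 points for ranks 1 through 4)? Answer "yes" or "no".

Instant-runoff — R1 Omar 45, Aisha 43, Elena 36, Diego 30 (Diego out); R2 Omar 45, Aisha 73, Elena 36 (Elena out); R3 Omar 45, Aisha 109 (Aisha winner). Winner: Aisha.
Borda — scores: Omar 251, Aisha 315, Elena 136, Diego 222. Winner: Aisha.
The two methods agree.

yes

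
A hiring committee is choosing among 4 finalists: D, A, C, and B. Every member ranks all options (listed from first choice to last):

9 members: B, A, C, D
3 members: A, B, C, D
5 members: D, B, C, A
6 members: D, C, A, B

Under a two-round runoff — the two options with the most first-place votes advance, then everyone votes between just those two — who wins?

B

Round 1 first-place votes: D 11, A 3, C 0, B 9.
D and B advance.
Runoff: D is preferred to B by 11 voters; B by 12.
B wins the runoff.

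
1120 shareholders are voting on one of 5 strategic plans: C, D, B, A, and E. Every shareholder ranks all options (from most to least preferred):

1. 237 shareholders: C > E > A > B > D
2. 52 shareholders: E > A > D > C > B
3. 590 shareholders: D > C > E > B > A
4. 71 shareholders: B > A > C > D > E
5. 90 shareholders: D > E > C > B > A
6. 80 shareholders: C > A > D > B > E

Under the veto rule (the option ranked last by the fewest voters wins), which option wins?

Last-place votes: C 0, D 237, B 52, A 680, E 151.
C is ranked last by the fewest voters, so C wins.

C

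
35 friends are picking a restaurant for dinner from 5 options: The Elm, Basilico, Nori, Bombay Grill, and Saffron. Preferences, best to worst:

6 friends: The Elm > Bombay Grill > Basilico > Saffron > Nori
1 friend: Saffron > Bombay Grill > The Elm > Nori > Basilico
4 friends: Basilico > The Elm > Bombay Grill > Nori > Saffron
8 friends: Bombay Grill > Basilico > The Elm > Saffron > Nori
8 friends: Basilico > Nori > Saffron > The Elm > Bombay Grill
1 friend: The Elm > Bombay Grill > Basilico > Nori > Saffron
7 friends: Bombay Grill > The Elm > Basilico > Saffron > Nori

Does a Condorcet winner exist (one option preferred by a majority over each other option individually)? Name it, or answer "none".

Checking pairwise contests:
Basilico beats The Elm 20–15.
Bombay Grill beats Basilico 23–12.
The Elm beats Nori 27–8.
The Elm beats Bombay Grill 19–16.
The Elm beats Saffron 26–9.
Every option loses at least one head-to-head, so there is no Condorcet winner.

none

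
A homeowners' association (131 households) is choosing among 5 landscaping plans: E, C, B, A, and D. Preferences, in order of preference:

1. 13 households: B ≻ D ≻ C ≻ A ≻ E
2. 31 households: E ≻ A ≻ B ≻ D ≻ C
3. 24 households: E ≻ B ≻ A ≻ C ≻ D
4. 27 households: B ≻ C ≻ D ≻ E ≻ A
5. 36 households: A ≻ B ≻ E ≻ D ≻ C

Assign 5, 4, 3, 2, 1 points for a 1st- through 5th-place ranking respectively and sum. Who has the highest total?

B

E: 13·1 + 31·5 + 24·5 + 27·2 + 36·3 = 450
C: 13·3 + 31·1 + 24·2 + 27·4 + 36·1 = 262
B: 13·5 + 31·3 + 24·4 + 27·5 + 36·4 = 533
A: 13·2 + 31·4 + 24·3 + 27·1 + 36·5 = 429
D: 13·4 + 31·2 + 24·1 + 27·3 + 36·2 = 291
B has the highest Borda score (533).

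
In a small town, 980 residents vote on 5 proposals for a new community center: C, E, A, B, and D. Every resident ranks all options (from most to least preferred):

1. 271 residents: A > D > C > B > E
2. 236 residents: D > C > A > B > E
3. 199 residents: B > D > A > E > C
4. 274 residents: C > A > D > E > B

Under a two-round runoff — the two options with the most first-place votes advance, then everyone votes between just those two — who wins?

Round 1 first-place votes: C 274, E 0, A 271, B 199, D 236.
C and A advance.
Runoff: C is preferred to A by 510 voters; A by 470.
C wins the runoff.

C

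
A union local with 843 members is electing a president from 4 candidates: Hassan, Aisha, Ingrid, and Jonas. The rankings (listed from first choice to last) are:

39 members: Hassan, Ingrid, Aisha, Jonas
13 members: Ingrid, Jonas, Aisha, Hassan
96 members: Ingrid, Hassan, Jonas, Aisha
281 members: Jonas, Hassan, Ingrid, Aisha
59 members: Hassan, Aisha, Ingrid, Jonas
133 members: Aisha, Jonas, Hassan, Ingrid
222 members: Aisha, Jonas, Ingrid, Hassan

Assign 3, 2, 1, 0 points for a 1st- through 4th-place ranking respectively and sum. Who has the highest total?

Jonas

Hassan: 39·3 + 13·0 + 96·2 + 281·2 + 59·3 + 133·1 + 222·0 = 1181
Aisha: 39·1 + 13·1 + 96·0 + 281·0 + 59·2 + 133·3 + 222·3 = 1235
Ingrid: 39·2 + 13·3 + 96·3 + 281·1 + 59·1 + 133·0 + 222·1 = 967
Jonas: 39·0 + 13·2 + 96·1 + 281·3 + 59·0 + 133·2 + 222·2 = 1675
Jonas has the highest Borda score (1675).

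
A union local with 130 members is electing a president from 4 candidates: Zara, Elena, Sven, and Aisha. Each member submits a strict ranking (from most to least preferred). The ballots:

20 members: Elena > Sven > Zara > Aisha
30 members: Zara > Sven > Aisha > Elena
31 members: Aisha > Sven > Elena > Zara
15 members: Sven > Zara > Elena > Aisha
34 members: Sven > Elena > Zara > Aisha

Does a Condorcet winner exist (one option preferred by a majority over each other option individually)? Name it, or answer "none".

Sven vs Zara: 100–30 for Sven.
Sven vs Elena: 110–20 for Sven.
Sven vs Aisha: 99–31 for Sven.
Sven beats every other option head-to-head.

Sven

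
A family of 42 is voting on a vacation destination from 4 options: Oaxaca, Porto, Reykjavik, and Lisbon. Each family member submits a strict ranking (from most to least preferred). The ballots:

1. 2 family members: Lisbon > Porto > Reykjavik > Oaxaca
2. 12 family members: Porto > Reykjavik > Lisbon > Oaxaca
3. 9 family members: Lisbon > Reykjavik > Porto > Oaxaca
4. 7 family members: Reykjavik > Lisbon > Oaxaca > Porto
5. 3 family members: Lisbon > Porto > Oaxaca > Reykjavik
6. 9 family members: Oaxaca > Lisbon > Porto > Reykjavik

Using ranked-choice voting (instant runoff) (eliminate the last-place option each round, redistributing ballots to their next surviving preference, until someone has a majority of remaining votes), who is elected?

Round 1: Oaxaca 9, Porto 12, Reykjavik 7, Lisbon 14. Eliminate Reykjavik.
Round 2: Oaxaca 9, Porto 12, Lisbon 21. Eliminate Oaxaca.
Round 3: Porto 12, Lisbon 30. Lisbon has a majority.

Lisbon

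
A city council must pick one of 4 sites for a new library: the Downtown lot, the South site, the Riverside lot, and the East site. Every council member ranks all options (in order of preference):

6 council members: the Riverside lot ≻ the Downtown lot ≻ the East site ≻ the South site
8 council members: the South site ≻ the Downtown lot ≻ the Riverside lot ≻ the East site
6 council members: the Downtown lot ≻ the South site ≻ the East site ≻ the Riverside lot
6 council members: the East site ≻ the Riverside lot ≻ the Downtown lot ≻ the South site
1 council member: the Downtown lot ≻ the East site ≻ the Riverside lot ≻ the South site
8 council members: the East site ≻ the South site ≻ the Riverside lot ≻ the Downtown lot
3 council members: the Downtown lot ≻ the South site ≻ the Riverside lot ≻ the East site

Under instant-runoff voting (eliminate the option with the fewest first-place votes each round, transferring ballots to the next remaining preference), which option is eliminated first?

the Riverside lot

Round 1: the Downtown lot 10, the South site 8, the Riverside lot 6, the East site 14. Eliminate the Riverside lot.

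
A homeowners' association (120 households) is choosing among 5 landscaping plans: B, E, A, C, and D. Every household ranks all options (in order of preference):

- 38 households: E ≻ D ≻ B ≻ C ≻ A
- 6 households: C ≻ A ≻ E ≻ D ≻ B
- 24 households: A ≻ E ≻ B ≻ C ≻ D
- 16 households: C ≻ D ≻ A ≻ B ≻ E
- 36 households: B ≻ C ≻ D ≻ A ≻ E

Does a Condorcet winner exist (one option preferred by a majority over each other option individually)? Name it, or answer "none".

Checking pairwise contests:
E beats B 68–52.
A beats E 82–38.
B beats A 74–46.
B beats C 98–22.
E beats D 68–52.
Every option loses at least one head-to-head, so there is no Condorcet winner.

none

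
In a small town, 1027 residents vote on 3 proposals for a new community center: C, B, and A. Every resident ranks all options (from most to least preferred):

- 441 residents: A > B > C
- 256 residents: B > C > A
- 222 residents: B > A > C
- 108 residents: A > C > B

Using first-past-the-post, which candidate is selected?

A

First-place votes: C 0, B 478, A 549.
A has the most first-place votes.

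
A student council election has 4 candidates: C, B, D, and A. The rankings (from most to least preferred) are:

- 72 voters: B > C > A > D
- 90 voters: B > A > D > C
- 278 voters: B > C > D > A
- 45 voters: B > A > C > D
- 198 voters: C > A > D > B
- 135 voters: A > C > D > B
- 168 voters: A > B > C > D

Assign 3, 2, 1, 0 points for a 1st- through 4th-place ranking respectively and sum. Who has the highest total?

C: 72·2 + 90·0 + 278·2 + 45·1 + 198·3 + 135·2 + 168·1 = 1777
B: 72·3 + 90·3 + 278·3 + 45·3 + 198·0 + 135·0 + 168·2 = 1791
D: 72·0 + 90·1 + 278·1 + 45·0 + 198·1 + 135·1 + 168·0 = 701
A: 72·1 + 90·2 + 278·0 + 45·2 + 198·2 + 135·3 + 168·3 = 1647
B has the highest Borda score (1791).

B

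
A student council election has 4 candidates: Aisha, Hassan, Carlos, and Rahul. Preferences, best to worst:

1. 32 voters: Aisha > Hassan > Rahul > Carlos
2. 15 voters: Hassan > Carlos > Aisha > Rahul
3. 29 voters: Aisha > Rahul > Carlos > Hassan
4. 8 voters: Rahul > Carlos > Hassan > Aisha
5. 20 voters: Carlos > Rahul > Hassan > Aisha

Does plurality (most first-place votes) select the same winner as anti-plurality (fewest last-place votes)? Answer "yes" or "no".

no

Plurality — first-place votes: Aisha 61, Hassan 15, Carlos 20, Rahul 8. Winner: Aisha.
Anti-plurality — last-place votes: Aisha 28, Hassan 29, Carlos 32, Rahul 15. Winner: Rahul.
The two methods disagree.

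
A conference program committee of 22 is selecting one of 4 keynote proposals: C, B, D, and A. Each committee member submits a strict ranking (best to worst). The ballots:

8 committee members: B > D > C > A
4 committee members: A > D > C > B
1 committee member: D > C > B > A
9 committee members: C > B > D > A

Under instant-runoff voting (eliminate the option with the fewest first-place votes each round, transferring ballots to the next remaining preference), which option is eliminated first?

D

Round 1: C 9, B 8, D 1, A 4. Eliminate D.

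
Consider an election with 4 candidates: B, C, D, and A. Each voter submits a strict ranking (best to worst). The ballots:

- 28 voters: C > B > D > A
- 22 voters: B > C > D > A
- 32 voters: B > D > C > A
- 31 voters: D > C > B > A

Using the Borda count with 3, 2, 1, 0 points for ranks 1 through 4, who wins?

B: 28·2 + 22·3 + 32·3 + 31·1 = 249
C: 28·3 + 22·2 + 32·1 + 31·2 = 222
D: 28·1 + 22·1 + 32·2 + 31·3 = 207
A: 28·0 + 22·0 + 32·0 + 31·0 = 0
B has the highest Borda score (249).

B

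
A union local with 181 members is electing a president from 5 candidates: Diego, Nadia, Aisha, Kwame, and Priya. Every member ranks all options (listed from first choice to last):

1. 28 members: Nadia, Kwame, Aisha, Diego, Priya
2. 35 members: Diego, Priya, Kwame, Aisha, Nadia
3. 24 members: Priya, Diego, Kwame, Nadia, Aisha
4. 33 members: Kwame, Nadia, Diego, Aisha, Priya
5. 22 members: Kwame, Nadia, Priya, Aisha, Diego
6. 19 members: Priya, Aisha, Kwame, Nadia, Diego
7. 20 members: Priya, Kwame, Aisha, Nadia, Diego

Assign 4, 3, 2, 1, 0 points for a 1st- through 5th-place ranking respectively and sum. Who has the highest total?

Kwame

Diego: 28·1 + 35·4 + 24·3 + 33·2 + 22·0 + 19·0 + 20·0 = 306
Nadia: 28·4 + 35·0 + 24·1 + 33·3 + 22·3 + 19·1 + 20·1 = 340
Aisha: 28·2 + 35·1 + 24·0 + 33·1 + 22·1 + 19·3 + 20·2 = 243
Kwame: 28·3 + 35·2 + 24·2 + 33·4 + 22·4 + 19·2 + 20·3 = 520
Priya: 28·0 + 35·3 + 24·4 + 33·0 + 22·2 + 19·4 + 20·4 = 401
Kwame has the highest Borda score (520).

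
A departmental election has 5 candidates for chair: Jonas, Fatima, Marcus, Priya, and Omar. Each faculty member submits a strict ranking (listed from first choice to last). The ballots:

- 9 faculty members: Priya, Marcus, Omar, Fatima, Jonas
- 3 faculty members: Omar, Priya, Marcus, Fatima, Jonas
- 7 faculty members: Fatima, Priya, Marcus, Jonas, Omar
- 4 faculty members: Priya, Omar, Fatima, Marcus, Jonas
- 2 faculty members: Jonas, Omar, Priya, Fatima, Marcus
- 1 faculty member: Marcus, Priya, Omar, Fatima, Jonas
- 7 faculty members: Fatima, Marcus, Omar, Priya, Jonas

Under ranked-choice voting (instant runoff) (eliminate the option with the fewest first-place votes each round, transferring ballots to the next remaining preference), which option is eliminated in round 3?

Omar

Round 1: Jonas 2, Fatima 14, Marcus 1, Priya 13, Omar 3. Eliminate Marcus.
Round 2: Jonas 2, Fatima 14, Priya 14, Omar 3. Eliminate Jonas.
Round 3: Fatima 14, Priya 14, Omar 5. Eliminate Omar.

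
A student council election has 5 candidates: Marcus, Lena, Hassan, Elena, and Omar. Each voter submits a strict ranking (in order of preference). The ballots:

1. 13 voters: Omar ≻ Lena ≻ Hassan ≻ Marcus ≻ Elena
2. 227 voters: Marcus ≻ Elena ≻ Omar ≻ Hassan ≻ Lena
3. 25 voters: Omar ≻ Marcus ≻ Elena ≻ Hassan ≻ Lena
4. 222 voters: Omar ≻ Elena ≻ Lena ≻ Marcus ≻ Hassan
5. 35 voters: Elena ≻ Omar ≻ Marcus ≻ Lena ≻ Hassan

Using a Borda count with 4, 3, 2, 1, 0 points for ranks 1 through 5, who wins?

Marcus: 13·1 + 227·4 + 25·3 + 222·1 + 35·2 = 1288
Lena: 13·3 + 227·0 + 25·0 + 222·2 + 35·1 = 518
Hassan: 13·2 + 227·1 + 25·1 + 222·0 + 35·0 = 278
Elena: 13·0 + 227·3 + 25·2 + 222·3 + 35·4 = 1537
Omar: 13·4 + 227·2 + 25·4 + 222·4 + 35·3 = 1599
Omar has the highest Borda score (1599).

Omar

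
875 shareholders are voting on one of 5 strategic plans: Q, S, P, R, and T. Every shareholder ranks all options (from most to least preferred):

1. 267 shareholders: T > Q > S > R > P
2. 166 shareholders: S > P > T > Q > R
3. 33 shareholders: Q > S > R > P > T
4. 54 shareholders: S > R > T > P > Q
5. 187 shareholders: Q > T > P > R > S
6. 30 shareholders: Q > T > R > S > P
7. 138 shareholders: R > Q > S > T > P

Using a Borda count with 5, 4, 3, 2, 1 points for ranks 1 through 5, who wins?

Q: 267·4 + 166·2 + 33·5 + 54·1 + 187·5 + 30·5 + 138·4 = 3256
S: 267·3 + 166·5 + 33·4 + 54·5 + 187·1 + 30·2 + 138·3 = 2694
P: 267·1 + 166·4 + 33·2 + 54·2 + 187·3 + 30·1 + 138·1 = 1834
R: 267·2 + 166·1 + 33·3 + 54·4 + 187·2 + 30·3 + 138·5 = 2169
T: 267·5 + 166·3 + 33·1 + 54·3 + 187·4 + 30·4 + 138·2 = 3172
Q has the highest Borda score (3256).

Q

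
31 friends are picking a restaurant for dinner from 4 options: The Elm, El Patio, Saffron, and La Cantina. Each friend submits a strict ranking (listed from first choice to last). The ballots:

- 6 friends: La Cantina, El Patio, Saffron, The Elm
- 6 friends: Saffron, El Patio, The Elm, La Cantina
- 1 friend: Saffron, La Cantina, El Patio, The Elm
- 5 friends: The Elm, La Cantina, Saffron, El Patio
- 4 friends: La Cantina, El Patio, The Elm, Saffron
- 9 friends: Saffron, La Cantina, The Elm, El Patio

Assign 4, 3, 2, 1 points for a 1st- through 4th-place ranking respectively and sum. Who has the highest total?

The Elm: 6·1 + 6·2 + 1·1 + 5·4 + 4·2 + 9·2 = 65
El Patio: 6·3 + 6·3 + 1·2 + 5·1 + 4·3 + 9·1 = 64
Saffron: 6·2 + 6·4 + 1·4 + 5·2 + 4·1 + 9·4 = 90
La Cantina: 6·4 + 6·1 + 1·3 + 5·3 + 4·4 + 9·3 = 91
La Cantina has the highest Borda score (91).

La Cantina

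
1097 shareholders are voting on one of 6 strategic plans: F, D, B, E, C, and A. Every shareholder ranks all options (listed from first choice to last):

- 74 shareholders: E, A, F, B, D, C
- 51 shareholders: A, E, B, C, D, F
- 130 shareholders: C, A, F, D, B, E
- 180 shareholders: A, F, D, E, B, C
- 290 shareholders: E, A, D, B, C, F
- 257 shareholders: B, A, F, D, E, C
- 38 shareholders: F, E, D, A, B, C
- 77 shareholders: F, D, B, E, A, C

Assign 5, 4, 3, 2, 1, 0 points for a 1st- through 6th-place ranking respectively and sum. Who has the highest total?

F: 74·3 + 51·0 + 130·3 + 180·4 + 290·0 + 257·3 + 38·5 + 77·5 = 2678
D: 74·1 + 51·1 + 130·2 + 180·3 + 290·3 + 257·2 + 38·3 + 77·4 = 2731
B: 74·2 + 51·3 + 130·1 + 180·1 + 290·2 + 257·5 + 38·1 + 77·3 = 2745
E: 74·5 + 51·4 + 130·0 + 180·2 + 290·5 + 257·1 + 38·4 + 77·2 = 2947
C: 74·0 + 51·2 + 130·5 + 180·0 + 290·1 + 257·0 + 38·0 + 77·0 = 1042
A: 74·4 + 51·5 + 130·4 + 180·5 + 290·4 + 257·4 + 38·2 + 77·1 = 4312
A has the highest Borda score (4312).

A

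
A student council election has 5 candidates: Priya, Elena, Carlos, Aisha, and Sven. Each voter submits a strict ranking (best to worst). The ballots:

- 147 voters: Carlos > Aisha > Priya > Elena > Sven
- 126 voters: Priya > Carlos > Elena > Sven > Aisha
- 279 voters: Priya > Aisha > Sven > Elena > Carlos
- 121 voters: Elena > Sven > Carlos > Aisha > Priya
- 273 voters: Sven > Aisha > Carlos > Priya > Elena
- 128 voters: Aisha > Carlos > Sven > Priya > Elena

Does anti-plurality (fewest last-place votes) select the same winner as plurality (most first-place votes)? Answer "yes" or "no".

yes

Anti-plurality — last-place votes: Priya 121, Elena 401, Carlos 279, Aisha 126, Sven 147. Winner: Priya.
Plurality — first-place votes: Priya 405, Elena 121, Carlos 147, Aisha 128, Sven 273. Winner: Priya.
The two methods agree.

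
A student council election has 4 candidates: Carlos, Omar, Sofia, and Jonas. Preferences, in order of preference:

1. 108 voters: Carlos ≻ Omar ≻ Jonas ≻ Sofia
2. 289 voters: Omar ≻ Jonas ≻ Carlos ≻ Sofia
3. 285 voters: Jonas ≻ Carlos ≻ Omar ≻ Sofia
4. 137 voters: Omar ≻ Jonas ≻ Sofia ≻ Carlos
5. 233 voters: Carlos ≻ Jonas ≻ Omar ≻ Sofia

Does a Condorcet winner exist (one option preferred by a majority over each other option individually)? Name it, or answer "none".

Checking pairwise contests:
Jonas beats Carlos 711–341.
Carlos beats Omar 626–426.
Carlos beats Sofia 915–137.
Omar beats Jonas 534–518.
Every option loses at least one head-to-head, so there is no Condorcet winner.

none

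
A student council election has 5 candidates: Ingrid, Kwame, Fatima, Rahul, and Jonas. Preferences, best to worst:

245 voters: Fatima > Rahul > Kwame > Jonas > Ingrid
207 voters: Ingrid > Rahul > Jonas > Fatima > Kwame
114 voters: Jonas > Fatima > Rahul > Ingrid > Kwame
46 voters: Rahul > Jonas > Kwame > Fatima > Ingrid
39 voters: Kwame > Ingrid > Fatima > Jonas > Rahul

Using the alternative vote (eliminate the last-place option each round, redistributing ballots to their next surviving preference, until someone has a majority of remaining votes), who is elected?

Fatima

Round 1: Ingrid 207, Kwame 39, Fatima 245, Rahul 46, Jonas 114. Eliminate Kwame.
Round 2: Ingrid 246, Fatima 245, Rahul 46, Jonas 114. Eliminate Rahul.
Round 3: Ingrid 246, Fatima 245, Jonas 160. Eliminate Jonas.
Round 4: Ingrid 246, Fatima 405. Fatima has a majority.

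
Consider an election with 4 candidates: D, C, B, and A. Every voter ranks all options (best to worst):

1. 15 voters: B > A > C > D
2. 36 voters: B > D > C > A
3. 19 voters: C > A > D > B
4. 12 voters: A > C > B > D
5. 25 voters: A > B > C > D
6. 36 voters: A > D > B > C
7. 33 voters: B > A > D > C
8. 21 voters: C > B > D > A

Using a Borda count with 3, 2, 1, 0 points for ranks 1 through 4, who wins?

D: 15·0 + 36·2 + 19·1 + 12·0 + 25·0 + 36·2 + 33·1 + 21·1 = 217
C: 15·1 + 36·1 + 19·3 + 12·2 + 25·1 + 36·0 + 33·0 + 21·3 = 220
B: 15·3 + 36·3 + 19·0 + 12·1 + 25·2 + 36·1 + 33·3 + 21·2 = 392
A: 15·2 + 36·0 + 19·2 + 12·3 + 25·3 + 36·3 + 33·2 + 21·0 = 353
B has the highest Borda score (392).

B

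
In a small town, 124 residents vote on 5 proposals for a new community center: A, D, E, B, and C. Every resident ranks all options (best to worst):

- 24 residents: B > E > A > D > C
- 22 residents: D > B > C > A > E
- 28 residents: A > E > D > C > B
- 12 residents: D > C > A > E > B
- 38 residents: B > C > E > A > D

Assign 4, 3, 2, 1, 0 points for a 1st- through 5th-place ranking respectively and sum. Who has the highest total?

B

A: 24·2 + 22·1 + 28·4 + 12·2 + 38·1 = 244
D: 24·1 + 22·4 + 28·2 + 12·4 + 38·0 = 216
E: 24·3 + 22·0 + 28·3 + 12·1 + 38·2 = 244
B: 24·4 + 22·3 + 28·0 + 12·0 + 38·4 = 314
C: 24·0 + 22·2 + 28·1 + 12·3 + 38·3 = 222
B has the highest Borda score (314).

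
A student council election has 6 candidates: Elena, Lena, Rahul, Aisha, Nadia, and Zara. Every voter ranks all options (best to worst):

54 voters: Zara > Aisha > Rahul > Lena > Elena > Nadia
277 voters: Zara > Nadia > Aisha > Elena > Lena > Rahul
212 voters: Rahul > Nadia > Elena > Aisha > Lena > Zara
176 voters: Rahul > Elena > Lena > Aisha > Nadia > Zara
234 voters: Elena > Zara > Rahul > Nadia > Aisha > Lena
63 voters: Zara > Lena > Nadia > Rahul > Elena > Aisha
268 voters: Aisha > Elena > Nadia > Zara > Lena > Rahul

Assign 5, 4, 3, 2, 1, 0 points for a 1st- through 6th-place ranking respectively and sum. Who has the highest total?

Elena

Elena: 54·1 + 277·2 + 212·3 + 176·4 + 234·5 + 63·1 + 268·4 = 4253
Lena: 54·2 + 277·1 + 212·1 + 176·3 + 234·0 + 63·4 + 268·1 = 1645
Rahul: 54·3 + 277·0 + 212·5 + 176·5 + 234·3 + 63·2 + 268·0 = 2930
Aisha: 54·4 + 277·3 + 212·2 + 176·2 + 234·1 + 63·0 + 268·5 = 3397
Nadia: 54·0 + 277·4 + 212·4 + 176·1 + 234·2 + 63·3 + 268·3 = 3593
Zara: 54·5 + 277·5 + 212·0 + 176·0 + 234·4 + 63·5 + 268·2 = 3442
Elena has the highest Borda score (4253).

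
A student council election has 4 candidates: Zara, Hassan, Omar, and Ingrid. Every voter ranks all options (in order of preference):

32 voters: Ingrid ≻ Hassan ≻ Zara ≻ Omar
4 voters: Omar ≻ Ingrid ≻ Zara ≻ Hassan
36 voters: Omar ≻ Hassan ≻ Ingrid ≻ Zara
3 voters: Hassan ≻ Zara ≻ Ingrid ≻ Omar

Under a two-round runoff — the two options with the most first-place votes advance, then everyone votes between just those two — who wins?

Omar

Round 1 first-place votes: Zara 0, Hassan 3, Omar 40, Ingrid 32.
Omar and Ingrid advance.
Runoff: Omar is preferred to Ingrid by 40 voters; Ingrid by 35.
Omar wins the runoff.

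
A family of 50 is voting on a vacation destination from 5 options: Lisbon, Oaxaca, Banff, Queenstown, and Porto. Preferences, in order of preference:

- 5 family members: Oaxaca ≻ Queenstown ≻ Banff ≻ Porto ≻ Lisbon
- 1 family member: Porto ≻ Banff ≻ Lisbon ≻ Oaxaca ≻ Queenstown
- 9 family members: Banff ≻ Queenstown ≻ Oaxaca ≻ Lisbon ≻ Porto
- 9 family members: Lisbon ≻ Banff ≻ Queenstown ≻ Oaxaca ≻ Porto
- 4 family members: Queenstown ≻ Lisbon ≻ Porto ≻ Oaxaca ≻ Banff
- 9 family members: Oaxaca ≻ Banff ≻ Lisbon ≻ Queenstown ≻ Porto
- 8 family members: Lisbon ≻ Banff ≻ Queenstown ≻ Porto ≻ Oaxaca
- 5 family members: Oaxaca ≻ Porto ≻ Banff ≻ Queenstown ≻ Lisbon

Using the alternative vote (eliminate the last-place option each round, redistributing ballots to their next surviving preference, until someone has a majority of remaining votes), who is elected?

Oaxaca

Round 1: Lisbon 17, Oaxaca 19, Banff 9, Queenstown 4, Porto 1. Eliminate Porto.
Round 2: Lisbon 17, Oaxaca 19, Banff 10, Queenstown 4. Eliminate Queenstown.
Round 3: Lisbon 21, Oaxaca 19, Banff 10. Eliminate Banff.
Round 4: Lisbon 22, Oaxaca 28. Oaxaca has a majority.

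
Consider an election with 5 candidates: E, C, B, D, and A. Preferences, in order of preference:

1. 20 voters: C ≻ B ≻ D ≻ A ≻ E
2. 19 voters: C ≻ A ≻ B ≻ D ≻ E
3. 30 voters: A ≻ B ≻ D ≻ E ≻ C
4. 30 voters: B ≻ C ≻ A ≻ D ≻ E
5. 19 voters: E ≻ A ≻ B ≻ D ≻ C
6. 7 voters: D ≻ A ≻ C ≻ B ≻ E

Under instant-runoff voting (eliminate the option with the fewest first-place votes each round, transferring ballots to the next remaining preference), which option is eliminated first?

D

Round 1: E 19, C 39, B 30, D 7, A 30. Eliminate D.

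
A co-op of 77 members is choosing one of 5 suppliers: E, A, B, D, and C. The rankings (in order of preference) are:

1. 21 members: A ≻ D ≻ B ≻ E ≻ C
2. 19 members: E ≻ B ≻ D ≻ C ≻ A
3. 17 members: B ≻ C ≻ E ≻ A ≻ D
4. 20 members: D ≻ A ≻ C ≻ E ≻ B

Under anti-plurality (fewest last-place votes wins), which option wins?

Last-place votes: E 0, A 19, B 20, D 17, C 21.
E is ranked last by the fewest voters, so E wins.

E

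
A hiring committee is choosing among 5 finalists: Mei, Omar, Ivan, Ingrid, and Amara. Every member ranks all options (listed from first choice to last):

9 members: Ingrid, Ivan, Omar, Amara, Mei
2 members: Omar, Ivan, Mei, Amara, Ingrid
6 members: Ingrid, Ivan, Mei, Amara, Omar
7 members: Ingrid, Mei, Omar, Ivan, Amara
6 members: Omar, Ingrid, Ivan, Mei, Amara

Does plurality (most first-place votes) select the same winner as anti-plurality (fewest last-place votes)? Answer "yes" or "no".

Plurality — first-place votes: Mei 0, Omar 8, Ivan 0, Ingrid 22, Amara 0. Winner: Ingrid.
Anti-plurality — last-place votes: Mei 9, Omar 6, Ivan 0, Ingrid 2, Amara 13. Winner: Ivan.
The two methods disagree.

no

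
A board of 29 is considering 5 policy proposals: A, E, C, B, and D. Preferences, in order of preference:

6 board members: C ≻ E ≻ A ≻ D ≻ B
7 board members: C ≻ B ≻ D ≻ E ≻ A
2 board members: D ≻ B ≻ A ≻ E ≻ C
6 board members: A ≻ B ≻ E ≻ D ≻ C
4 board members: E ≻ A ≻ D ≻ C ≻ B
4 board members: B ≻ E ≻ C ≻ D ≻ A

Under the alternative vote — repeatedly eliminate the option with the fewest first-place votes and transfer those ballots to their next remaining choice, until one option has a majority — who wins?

C

Round 1: A 6, E 4, C 13, B 4, D 2. Eliminate D.
Round 2: A 6, E 4, C 13, B 6. Eliminate E.
Round 3: A 10, C 13, B 6. Eliminate B.
Round 4: A 12, C 17. C has a majority.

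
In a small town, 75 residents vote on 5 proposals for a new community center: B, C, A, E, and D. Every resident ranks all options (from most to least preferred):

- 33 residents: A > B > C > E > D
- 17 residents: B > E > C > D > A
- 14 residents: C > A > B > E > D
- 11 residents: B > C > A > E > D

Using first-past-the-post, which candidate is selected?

First-place votes: B 28, C 14, A 33, E 0, D 0.
A has the most first-place votes.

A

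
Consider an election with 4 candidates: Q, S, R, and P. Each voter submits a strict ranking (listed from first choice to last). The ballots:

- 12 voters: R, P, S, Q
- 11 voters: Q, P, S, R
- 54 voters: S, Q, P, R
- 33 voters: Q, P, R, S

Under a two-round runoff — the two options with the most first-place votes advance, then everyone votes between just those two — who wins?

Round 1 first-place votes: Q 44, S 54, R 12, P 0.
S and Q advance.
Runoff: S is preferred to Q by 66 voters; Q by 44.
S wins the runoff.

S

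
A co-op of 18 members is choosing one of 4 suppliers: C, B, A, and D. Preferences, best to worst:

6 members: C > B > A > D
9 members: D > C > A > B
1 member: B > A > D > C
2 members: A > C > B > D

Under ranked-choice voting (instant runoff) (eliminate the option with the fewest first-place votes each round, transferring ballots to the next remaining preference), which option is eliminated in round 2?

A

Round 1: C 6, B 1, A 2, D 9. Eliminate B.
Round 2: C 6, A 3, D 9. Eliminate A.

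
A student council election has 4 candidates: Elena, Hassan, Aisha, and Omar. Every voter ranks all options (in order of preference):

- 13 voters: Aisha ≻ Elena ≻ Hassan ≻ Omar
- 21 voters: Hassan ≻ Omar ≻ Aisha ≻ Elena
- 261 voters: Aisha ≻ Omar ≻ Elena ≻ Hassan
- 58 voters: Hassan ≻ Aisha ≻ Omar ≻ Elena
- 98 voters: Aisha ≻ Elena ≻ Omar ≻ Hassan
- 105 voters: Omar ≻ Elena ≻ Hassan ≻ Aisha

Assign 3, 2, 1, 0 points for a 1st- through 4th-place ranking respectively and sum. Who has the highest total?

Aisha

Elena: 13·2 + 21·0 + 261·1 + 58·0 + 98·2 + 105·2 = 693
Hassan: 13·1 + 21·3 + 261·0 + 58·3 + 98·0 + 105·1 = 355
Aisha: 13·3 + 21·1 + 261·3 + 58·2 + 98·3 + 105·0 = 1253
Omar: 13·0 + 21·2 + 261·2 + 58·1 + 98·1 + 105·3 = 1035
Aisha has the highest Borda score (1253).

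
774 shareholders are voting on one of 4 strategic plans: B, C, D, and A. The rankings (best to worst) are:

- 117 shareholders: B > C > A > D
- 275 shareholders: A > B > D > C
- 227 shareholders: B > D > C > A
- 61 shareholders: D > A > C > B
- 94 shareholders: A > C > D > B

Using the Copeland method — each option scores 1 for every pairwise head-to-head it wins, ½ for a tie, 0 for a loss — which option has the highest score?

B: beats C and D; loses to A → score 2.
C: loses to B, D, and A → score 0.
D: beats C; loses to B and A → score 1.
A: beats B, C, and D → score 3.
A has the best pairwise record.

A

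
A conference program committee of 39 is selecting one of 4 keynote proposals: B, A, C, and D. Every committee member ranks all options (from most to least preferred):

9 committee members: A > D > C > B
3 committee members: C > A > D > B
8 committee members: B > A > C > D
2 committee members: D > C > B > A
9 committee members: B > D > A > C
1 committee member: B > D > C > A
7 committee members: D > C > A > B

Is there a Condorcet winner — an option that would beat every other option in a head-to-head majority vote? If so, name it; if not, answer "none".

Checking pairwise contests:
C beats B 21–18.
B beats A 20–19.
A beats C 26–13.
A beats D 20–19.
Every option loses at least one head-to-head, so there is no Condorcet winner.

none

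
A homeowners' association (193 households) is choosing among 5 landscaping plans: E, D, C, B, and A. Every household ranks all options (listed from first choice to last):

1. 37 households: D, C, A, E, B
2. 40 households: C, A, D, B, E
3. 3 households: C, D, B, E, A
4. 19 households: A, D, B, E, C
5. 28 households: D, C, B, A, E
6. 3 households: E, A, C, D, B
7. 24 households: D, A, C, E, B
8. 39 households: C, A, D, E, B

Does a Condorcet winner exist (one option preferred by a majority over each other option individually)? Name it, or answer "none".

none

Checking pairwise contests:
D beats E 190–3.
A beats D 101–92.
D beats C 108–85.
E beats B 103–90.
C beats A 147–46.
Every option loses at least one head-to-head, so there is no Condorcet winner.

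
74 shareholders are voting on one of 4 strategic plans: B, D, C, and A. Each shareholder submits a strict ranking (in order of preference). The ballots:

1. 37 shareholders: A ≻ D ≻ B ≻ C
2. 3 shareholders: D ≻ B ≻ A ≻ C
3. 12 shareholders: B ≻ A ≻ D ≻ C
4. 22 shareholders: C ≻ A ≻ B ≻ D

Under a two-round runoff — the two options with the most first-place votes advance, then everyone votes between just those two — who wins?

Round 1 first-place votes: B 12, D 3, C 22, A 37.
A and C advance.
Runoff: A is preferred to C by 52 voters; C by 22.
A wins the runoff.

A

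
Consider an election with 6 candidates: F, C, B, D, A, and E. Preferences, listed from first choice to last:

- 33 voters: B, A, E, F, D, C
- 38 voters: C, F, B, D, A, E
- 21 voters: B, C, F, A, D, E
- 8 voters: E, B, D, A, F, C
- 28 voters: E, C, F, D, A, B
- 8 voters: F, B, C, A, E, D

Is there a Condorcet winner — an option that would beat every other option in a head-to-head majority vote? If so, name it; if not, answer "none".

Checking pairwise contests:
C beats F 87–49.
B beats C 70–66.
F beats B 74–62.
F beats D 128–8.
F beats A 95–41.
B beats E 100–36.
Every option loses at least one head-to-head, so there is no Condorcet winner.

none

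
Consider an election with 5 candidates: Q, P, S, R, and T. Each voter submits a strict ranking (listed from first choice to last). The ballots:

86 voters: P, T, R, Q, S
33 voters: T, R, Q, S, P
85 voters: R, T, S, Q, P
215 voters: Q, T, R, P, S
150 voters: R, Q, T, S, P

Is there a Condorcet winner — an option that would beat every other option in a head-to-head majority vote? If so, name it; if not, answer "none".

Checking pairwise contests:
R beats Q 354–215.
Q beats P 483–86.
Q beats S 484–85.
T beats R 334–235.
Q beats T 365–204.
Every option loses at least one head-to-head, so there is no Condorcet winner.

none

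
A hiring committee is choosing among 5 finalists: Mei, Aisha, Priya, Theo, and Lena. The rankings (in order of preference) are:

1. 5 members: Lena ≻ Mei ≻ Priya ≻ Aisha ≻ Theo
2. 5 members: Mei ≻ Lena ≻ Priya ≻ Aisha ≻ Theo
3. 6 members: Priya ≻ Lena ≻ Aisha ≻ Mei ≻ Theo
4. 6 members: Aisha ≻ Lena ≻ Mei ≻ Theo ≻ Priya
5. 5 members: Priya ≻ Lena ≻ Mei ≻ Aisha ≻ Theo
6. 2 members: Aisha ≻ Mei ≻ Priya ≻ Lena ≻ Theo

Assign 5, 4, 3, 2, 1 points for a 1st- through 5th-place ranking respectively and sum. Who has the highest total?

Lena

Mei: 5·4 + 5·5 + 6·2 + 6·3 + 5·3 + 2·4 = 98
Aisha: 5·2 + 5·2 + 6·3 + 6·5 + 5·2 + 2·5 = 88
Priya: 5·3 + 5·3 + 6·5 + 6·1 + 5·5 + 2·3 = 97
Theo: 5·1 + 5·1 + 6·1 + 6·2 + 5·1 + 2·1 = 35
Lena: 5·5 + 5·4 + 6·4 + 6·4 + 5·4 + 2·2 = 117
Lena has the highest Borda score (117).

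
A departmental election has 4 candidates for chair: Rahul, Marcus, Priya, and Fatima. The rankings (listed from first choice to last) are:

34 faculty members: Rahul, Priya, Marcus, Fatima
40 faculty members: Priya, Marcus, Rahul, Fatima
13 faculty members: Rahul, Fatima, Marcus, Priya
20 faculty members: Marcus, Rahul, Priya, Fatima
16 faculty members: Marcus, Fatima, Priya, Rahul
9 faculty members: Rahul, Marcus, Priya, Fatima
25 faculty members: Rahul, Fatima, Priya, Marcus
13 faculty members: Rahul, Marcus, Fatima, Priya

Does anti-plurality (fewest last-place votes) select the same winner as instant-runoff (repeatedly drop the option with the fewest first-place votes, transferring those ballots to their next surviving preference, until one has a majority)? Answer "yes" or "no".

Anti-plurality — last-place votes: Rahul 16, Marcus 25, Priya 26, Fatima 103. Winner: Rahul.
Instant-runoff — R1 Rahul 94, Marcus 36, Priya 40, Fatima 0 (Rahul winner). Winner: Rahul.
The two methods agree.

yes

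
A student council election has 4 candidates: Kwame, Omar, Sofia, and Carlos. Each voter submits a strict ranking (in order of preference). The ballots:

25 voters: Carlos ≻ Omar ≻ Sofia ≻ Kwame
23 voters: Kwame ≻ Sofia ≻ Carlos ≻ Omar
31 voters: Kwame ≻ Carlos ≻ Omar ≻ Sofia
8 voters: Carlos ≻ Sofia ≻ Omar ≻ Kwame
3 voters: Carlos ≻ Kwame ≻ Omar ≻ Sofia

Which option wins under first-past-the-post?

Kwame

First-place votes: Kwame 54, Omar 0, Sofia 0, Carlos 36.
Kwame has the most first-place votes.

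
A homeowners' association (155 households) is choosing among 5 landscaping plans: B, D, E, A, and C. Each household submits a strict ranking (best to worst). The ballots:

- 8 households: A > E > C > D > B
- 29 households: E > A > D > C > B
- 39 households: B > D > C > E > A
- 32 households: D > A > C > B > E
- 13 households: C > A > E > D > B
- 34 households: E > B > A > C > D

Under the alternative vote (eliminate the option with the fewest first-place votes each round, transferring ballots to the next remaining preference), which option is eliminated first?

A

Round 1: B 39, D 32, E 63, A 8, C 13. Eliminate A.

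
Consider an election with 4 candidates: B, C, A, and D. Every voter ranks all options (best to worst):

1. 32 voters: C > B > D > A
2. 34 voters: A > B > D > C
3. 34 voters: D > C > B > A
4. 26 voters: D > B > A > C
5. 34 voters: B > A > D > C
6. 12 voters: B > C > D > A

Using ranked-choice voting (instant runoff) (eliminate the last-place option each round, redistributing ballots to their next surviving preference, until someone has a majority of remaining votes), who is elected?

Round 1: B 46, C 32, A 34, D 60. Eliminate C.
Round 2: B 78, A 34, D 60. Eliminate A.
Round 3: B 112, D 60. B has a majority.

B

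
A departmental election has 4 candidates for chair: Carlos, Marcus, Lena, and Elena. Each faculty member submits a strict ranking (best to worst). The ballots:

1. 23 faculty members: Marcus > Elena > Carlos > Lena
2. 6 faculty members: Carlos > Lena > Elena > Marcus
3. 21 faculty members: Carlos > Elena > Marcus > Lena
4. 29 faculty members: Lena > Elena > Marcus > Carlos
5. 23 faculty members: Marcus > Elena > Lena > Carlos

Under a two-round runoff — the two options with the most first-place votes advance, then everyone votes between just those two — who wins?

Round 1 first-place votes: Carlos 27, Marcus 46, Lena 29, Elena 0.
Marcus and Lena advance.
Runoff: Marcus is preferred to Lena by 67 voters; Lena by 35.
Marcus wins the runoff.

Marcus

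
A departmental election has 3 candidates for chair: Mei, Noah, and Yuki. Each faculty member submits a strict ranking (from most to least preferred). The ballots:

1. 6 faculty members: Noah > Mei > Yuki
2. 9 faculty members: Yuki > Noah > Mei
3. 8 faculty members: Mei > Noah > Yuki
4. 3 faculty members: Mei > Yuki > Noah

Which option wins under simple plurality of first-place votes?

First-place votes: Mei 11, Noah 6, Yuki 9.
Mei has the most first-place votes.

Mei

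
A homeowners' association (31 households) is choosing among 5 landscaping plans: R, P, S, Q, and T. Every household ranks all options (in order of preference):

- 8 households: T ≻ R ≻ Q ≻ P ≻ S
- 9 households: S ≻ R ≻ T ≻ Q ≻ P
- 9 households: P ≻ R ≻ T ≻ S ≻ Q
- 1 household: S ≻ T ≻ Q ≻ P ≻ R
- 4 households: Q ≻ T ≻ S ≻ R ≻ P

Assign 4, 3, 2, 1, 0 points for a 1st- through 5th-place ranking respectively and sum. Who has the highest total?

T

R: 8·3 + 9·3 + 9·3 + 1·0 + 4·1 = 82
P: 8·1 + 9·0 + 9·4 + 1·1 + 4·0 = 45
S: 8·0 + 9·4 + 9·1 + 1·4 + 4·2 = 57
Q: 8·2 + 9·1 + 9·0 + 1·2 + 4·4 = 43
T: 8·4 + 9·2 + 9·2 + 1·3 + 4·3 = 83
T has the highest Borda score (83).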